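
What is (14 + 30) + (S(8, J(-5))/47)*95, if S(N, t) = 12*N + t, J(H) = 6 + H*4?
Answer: 9858/47 ≈ 209.74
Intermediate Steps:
J(H) = 6 + 4*H
S(N, t) = t + 12*N
(14 + 30) + (S(8, J(-5))/47)*95 = (14 + 30) + (((6 + 4*(-5)) + 12*8)/47)*95 = 44 + (((6 - 20) + 96)*(1/47))*95 = 44 + ((-14 + 96)*(1/47))*95 = 44 + (82*(1/47))*95 = 44 + (82/47)*95 = 44 + 7790/47 = 9858/47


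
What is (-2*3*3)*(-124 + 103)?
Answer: 378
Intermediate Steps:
(-2*3*3)*(-124 + 103) = -6*3*(-21) = -18*(-21) = 378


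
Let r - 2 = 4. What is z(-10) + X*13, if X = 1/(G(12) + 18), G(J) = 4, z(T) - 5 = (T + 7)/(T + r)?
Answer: 279/44 ≈ 6.3409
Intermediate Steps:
r = 6 (r = 2 + 4 = 6)
z(T) = 5 + (7 + T)/(6 + T) (z(T) = 5 + (T + 7)/(T + 6) = 5 + (7 + T)/(6 + T))
X = 1/22 (X = 1/(4 + 18) = 1/22 ≈ 0.045455)
z(-10) + X*13 = (37 + 6*(-10))/(6 - 10) + (1/22)*13 = (37 - 60)/(-4) + 13/22 = -1/4*(-23) + 13/22 = 23/4 + 13/22 = 279/44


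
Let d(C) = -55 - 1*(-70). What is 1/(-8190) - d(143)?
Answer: -122851/8190 ≈ -15.000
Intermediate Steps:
d(C) = 15 (d(C) = -55 + 70 = 15)
1/(-8190) - d(143) = 1/(-8190) - 1*15 = -1/8190 - 15 = -122851/8190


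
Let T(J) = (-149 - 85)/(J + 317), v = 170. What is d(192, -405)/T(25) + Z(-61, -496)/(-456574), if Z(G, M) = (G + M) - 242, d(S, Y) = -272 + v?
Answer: 884850799/5935462 ≈ 149.08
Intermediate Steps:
T(J) = -234/(317 + J)
d(S, Y) = -102 (d(S, Y) = -272 + 170 = -102)
Z(G, M) = -242 + G + M
d(192, -405)/T(25) + Z(-61, -496)/(-456574) = -102/((-234/(317 + 25))) + (-242 - 61 - 496)/(-456574) = -102/((-234/342)) - 799*(-1/456574) = -102/((-234*1/342)) + 799/456574 = -102/(-13/19) + 799/456574 = -102*(-19/13) + 799/456574 = 1938/13 + 799/456574 = 884850799/5935462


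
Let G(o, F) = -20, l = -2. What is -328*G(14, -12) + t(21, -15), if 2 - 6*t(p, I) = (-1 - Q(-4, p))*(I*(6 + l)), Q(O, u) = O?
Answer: 19771/3 ≈ 6590.3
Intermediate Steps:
t(p, I) = 1/3 - 2*I (t(p, I) = 1/3 - (-1 - 1*(-4))*I*(6 - 2)/6 = 1/3 - (-1 + 4)*I*4/6 = 1/3 - 4*I/2 = 1/3 - 2*I)
-328*G(14, -12) + t(21, -15) = -328*(-20) + (1/3 - 2*(-15)) = 6560 + (1/3 + 30) = 6560 + 91/3 = 19771/3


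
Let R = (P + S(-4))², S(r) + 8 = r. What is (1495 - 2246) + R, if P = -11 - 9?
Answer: 273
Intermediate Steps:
S(r) = -8 + r
P = -20
R = 1024 (R = (-20 + (-8 - 4))² = (-20 - 12)² = (-32)² = 1024)
(1495 - 2246) + R = (1495 - 2246) + 1024 = -751 + 1024 = 273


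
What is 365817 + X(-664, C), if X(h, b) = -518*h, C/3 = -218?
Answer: 709769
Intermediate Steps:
C = -654 (C = 3*(-218) = -654)
365817 + X(-664, C) = 365817 - 518*(-664) = 365817 + 343952 = 709769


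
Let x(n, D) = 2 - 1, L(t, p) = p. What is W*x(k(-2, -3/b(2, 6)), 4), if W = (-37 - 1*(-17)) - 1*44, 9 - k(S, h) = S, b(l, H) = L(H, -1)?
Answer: -64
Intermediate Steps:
b(l, H) = -1
k(S, h) = 9 - S
x(n, D) = 1
W = -64 (W = (-37 + 17) - 44 = -20 - 44 = -64)
W*x(k(-2, -3/b(2, 6)), 4) = -64*1 = -64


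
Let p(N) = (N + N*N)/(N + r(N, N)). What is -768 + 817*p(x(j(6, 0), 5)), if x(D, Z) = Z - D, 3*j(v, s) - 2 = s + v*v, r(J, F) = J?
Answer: -10474/3 ≈ -3491.3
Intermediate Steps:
j(v, s) = 2/3 + s/3 + v**2/3 (j(v, s) = 2/3 + (s + v*v)/3 = 2/3 + (s + v**2)/3 = 2/3 + (s/3 + v**2/3) = 2/3 + s/3 + v**2/3)
p(N) = (N + N**2)/(2*N) (p(N) = (N + N*N)/(N + N) = (N + N**2)/((2*N)) = (N + N**2)*(1/(2*N)) = (N + N**2)/(2*N))
-768 + 817*p(x(j(6, 0), 5)) = -768 + 817*(1/2 + (5 - (2/3 + (1/3)*0 + (1/3)*6**2))/2) = -768 + 817*(1/2 + (5 - (2/3 + 0 + (1/3)*36))/2) = -768 + 817*(1/2 + (5 - (2/3 + 0 + 12))/2) = -768 + 817*(1/2 + (5 - 1*38/3)/2) = -768 + 817*(1/2 + (5 - 38/3)/2) = -768 + 817*(1/2 + (1/2)*(-23/3)) = -768 + 817*(1/2 - 23/6) = -768 + 817*(-10/3) = -768 - 8170/3 = -10474/3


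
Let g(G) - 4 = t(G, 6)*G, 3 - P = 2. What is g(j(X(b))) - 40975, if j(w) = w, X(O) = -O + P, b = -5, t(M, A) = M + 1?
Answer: -40929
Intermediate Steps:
t(M, A) = 1 + M
P = 1 (P = 3 - 1*2 = 3 - 2 = 1)
X(O) = 1 - O (X(O) = -O + 1 = 1 - O)
g(G) = 4 + G*(1 + G) (g(G) = 4 + (1 + G)*G = 4 + G*(1 + G))
g(j(X(b))) - 40975 = (4 + (1 - 1*(-5))*(1 + (1 - 1*(-5)))) - 40975 = (4 + (1 + 5)*(1 + (1 + 5))) - 40975 = (4 + 6*(1 + 6)) - 40975 = (4 + 6*7) - 40975 = (4 + 42) - 40975 = 46 - 40975 = -40929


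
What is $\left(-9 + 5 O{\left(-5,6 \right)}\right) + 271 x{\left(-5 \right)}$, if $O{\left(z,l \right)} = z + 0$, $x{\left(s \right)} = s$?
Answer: $-1389$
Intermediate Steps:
$O{\left(z,l \right)} = z$
$\left(-9 + 5 O{\left(-5,6 \right)}\right) + 271 x{\left(-5 \right)} = \left(-9 + 5 \left(-5\right)\right) + 271 \left(-5\right) = \left(-9 - 25\right) - 1355 = -34 - 1355 = -1389$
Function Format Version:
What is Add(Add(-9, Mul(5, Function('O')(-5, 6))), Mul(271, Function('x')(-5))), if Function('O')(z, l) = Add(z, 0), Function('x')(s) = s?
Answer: -1389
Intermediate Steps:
Function('O')(z, l) = z
Add(Add(-9, Mul(5, Function('O')(-5, 6))), Mul(271, Function('x')(-5))) = Add(Add(-9, Mul(5, -5)), Mul(271, -5)) = Add(Add(-9, -25), -1355) = Add(-34, -1355) = -1389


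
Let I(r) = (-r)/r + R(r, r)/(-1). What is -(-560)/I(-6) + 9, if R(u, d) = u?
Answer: 121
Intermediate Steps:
I(r) = -1 - r (I(r) = (-r)/r + r/(-1) = -1 + r*(-1) = -1 - r)
-(-560)/I(-6) + 9 = -(-560)/(-1 - 1*(-6)) + 9 = -(-560)/(-1 + 6) + 9 = -(-560)/5 + 9 = -40*(-14/5) + 9 = 112 + 9 = 121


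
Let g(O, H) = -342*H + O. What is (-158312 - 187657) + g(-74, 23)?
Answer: -353909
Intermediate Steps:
g(O, H) = O - 342*H
(-158312 - 187657) + g(-74, 23) = (-158312 - 187657) + (-74 - 342*23) = -345969 + (-74 - 7866) = -345969 - 7940 = -353909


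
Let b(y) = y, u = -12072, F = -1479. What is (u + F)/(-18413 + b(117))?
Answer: 13551/18296 ≈ 0.74065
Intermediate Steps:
(u + F)/(-18413 + b(117)) = (-12072 - 1479)/(-18413 + 117) = -13551/(-18296) = -13551*(-1/18296) = 13551/18296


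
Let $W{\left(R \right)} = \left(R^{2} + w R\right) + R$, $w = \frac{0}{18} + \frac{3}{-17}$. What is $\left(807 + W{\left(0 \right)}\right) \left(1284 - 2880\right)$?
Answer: $-1287972$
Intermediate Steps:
$w = - \frac{3}{17}$ ($w = 0 \cdot \frac{1}{18} + 3 \left(- \frac{1}{17}\right) = 0 - \frac{3}{17} = - \frac{3}{17} \approx -0.17647$)
$W{\left(R \right)} = R^{2} + \frac{14 R}{17}$ ($W{\left(R \right)} = \left(R^{2} - \frac{3 R}{17}\right) + R = R^{2} + \frac{14 R}{17}$)
$\left(807 + W{\left(0 \right)}\right) \left(1284 - 2880\right) = \left(807 + \frac{1}{17} \cdot 0 \left(14 + 17 \cdot 0\right)\right) \left(1284 - 2880\right) = \left(807 + \frac{1}{17} \cdot 0 \left(14 + 0\right)\right) \left(-1596\right) = \left(807 + \frac{1}{17} \cdot 0 \cdot 14\right) \left(-1596\right) = \left(807 + 0\right) \left(-1596\right) = 807 \left(-1596\right) = -1287972$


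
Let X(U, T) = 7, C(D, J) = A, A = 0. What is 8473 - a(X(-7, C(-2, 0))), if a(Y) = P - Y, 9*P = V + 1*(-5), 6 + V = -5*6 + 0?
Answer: 76361/9 ≈ 8484.6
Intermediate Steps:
V = -36 (V = -6 + (-5*6 + 0) = -6 + (-30 + 0) = -6 - 30 = -36)
C(D, J) = 0
P = -41/9 (P = (-36 + 1*(-5))/9 = (-36 - 5)/9 = (⅑)*(-41) = -41/9 ≈ -4.5556)
a(Y) = -41/9 - Y
8473 - a(X(-7, C(-2, 0))) = 8473 - (-41/9 - 1*7) = 8473 - (-41/9 - 7) = 8473 - 1*(-104/9) = 8473 + 104/9 = 76361/9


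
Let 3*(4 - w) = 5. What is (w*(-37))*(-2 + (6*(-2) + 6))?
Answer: 2072/3 ≈ 690.67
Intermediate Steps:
w = 7/3 (w = 4 - ⅓*5 = 4 - 5/3 = 7/3 ≈ 2.3333)
(w*(-37))*(-2 + (6*(-2) + 6)) = ((7/3)*(-37))*(-2 + (6*(-2) + 6)) = -259*(-2 + (-12 + 6))/3 = -259*(-2 - 6)/3 = -259/3*(-8) = 2072/3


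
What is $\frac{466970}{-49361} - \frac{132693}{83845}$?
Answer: $- \frac{45702958823}{4138673045} \approx -11.043$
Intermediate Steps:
$\frac{466970}{-49361} - \frac{132693}{83845} = 466970 \left(- \frac{1}{49361}\right) - \frac{132693}{83845} = - \frac{466970}{49361} - \frac{132693}{83845} = - \frac{45702958823}{4138673045}$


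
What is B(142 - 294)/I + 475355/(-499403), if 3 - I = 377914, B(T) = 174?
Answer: -179728779527/188729887133 ≈ -0.95231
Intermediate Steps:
I = -377911 (I = 3 - 1*377914 = 3 - 377914 = -377911)
B(142 - 294)/I + 475355/(-499403) = 174/(-377911) + 475355/(-499403) = 174*(-1/377911) + 475355*(-1/499403) = -174/377911 - 475355/499403 = -179728779527/188729887133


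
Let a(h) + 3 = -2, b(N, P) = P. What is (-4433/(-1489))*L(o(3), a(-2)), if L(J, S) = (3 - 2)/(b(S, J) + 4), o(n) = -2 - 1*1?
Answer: 4433/1489 ≈ 2.9772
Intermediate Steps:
o(n) = -3 (o(n) = -2 - 1 = -3)
a(h) = -5 (a(h) = -3 - 2 = -5)
L(J, S) = 1/(4 + J) (L(J, S) = (3 - 2)/(J + 4) = 1/(4 + J))
(-4433/(-1489))*L(o(3), a(-2)) = (-4433/(-1489))/(4 - 3) = -4433*(-1/1489)/1 = (4433/1489)*1 = 4433/1489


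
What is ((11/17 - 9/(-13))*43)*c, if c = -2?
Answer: -25456/221 ≈ -115.19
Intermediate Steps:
((11/17 - 9/(-13))*43)*c = ((11/17 - 9/(-13))*43)*(-2) = ((11*(1/17) - 9*(-1/13))*43)*(-2) = ((11/17 + 9/13)*43)*(-2) = ((296/221)*43)*(-2) = (12728/221)*(-2) = -25456/221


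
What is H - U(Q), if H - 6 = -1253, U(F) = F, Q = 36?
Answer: -1283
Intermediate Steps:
H = -1247 (H = 6 - 1253 = -1247)
H - U(Q) = -1247 - 1*36 = -1247 - 36 = -1283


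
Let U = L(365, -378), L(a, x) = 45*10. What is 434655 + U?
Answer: 435105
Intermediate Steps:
L(a, x) = 450
U = 450
434655 + U = 434655 + 450 = 435105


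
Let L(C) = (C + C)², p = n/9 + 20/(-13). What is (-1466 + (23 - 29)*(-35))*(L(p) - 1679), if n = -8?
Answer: 28462475992/13689 ≈ 2.0792e+6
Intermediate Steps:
p = -284/117 (p = -8/9 + 20/(-13) = -8*⅑ + 20*(-1/13) = -8/9 - 20/13 = -284/117 ≈ -2.4273)
L(C) = 4*C² (L(C) = (2*C)² = 4*C²)
(-1466 + (23 - 29)*(-35))*(L(p) - 1679) = (-1466 + (23 - 29)*(-35))*(4*(-284/117)² - 1679) = (-1466 - 6*(-35))*(4*(80656/13689) - 1679) = (-1466 + 210)*(322624/13689 - 1679) = -1256*(-22661207/13689) = 28462475992/13689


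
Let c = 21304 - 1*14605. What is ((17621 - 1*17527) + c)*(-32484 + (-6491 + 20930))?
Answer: -122579685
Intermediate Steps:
c = 6699 (c = 21304 - 14605 = 6699)
((17621 - 1*17527) + c)*(-32484 + (-6491 + 20930)) = ((17621 - 1*17527) + 6699)*(-32484 + (-6491 + 20930)) = ((17621 - 17527) + 6699)*(-32484 + 14439) = (94 + 6699)*(-18045) = 6793*(-18045) = -122579685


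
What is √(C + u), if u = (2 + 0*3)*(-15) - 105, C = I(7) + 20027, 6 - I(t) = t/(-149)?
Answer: √441756541/149 ≈ 141.06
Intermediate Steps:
I(t) = 6 + t/149 (I(t) = 6 - t/(-149) = 6 - t*(-1)/149 = 6 - (-1)*t/149 = 6 + t/149)
C = 2984924/149 (C = (6 + (1/149)*7) + 20027 = (6 + 7/149) + 20027 = 901/149 + 20027 = 2984924/149 ≈ 20033.)
u = -135 (u = (2 + 0)*(-15) - 105 = 2*(-15) - 105 = -30 - 105 = -135)
√(C + u) = √(2984924/149 - 135) = √(2964809/149) = √441756541/149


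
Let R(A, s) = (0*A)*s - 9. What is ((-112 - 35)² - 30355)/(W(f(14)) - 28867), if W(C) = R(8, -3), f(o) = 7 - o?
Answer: 4373/14438 ≈ 0.30288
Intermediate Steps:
R(A, s) = -9 (R(A, s) = 0*s - 9 = 0 - 9 = -9)
W(C) = -9
((-112 - 35)² - 30355)/(W(f(14)) - 28867) = ((-112 - 35)² - 30355)/(-9 - 28867) = ((-147)² - 30355)/(-28876) = (21609 - 30355)*(-1/28876) = -8746*(-1/28876) = 4373/14438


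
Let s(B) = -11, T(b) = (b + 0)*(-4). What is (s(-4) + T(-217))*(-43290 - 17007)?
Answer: -51674529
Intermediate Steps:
T(b) = -4*b (T(b) = b*(-4) = -4*b)
(s(-4) + T(-217))*(-43290 - 17007) = (-11 - 4*(-217))*(-43290 - 17007) = (-11 + 868)*(-60297) = 857*(-60297) = -51674529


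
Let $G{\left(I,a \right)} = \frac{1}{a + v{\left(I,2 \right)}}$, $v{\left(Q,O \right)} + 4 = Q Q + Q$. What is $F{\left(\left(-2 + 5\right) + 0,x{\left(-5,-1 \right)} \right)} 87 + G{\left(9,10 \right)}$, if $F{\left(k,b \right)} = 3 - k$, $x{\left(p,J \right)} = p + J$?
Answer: $\frac{1}{96} \approx 0.010417$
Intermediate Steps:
$v{\left(Q,O \right)} = -4 + Q + Q^{2}$ ($v{\left(Q,O \right)} = -4 + \left(Q Q + Q\right) = -4 + \left(Q^{2} + Q\right) = -4 + \left(Q + Q^{2}\right) = -4 + Q + Q^{2}$)
$x{\left(p,J \right)} = J + p$
$G{\left(I,a \right)} = \frac{1}{-4 + I + a + I^{2}}$ ($G{\left(I,a \right)} = \frac{1}{a + \left(-4 + I + I^{2}\right)} = \frac{1}{-4 + I + a + I^{2}}$)
$F{\left(\left(-2 + 5\right) + 0,x{\left(-5,-1 \right)} \right)} 87 + G{\left(9,10 \right)} = \left(3 - \left(\left(-2 + 5\right) + 0\right)\right) 87 + \frac{1}{-4 + 9 + 10 + 9^{2}} = \left(3 - \left(3 + 0\right)\right) 87 + \frac{1}{-4 + 9 + 10 + 81} = \left(3 - 3\right) 87 + \frac{1}{96} = 0 \cdot 87 + \frac{1}{96} = 0 + \frac{1}{96} = \frac{1}{96}$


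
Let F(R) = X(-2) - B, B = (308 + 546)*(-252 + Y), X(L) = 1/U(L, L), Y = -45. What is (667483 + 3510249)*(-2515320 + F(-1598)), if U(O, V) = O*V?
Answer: -9448700220791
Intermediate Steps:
X(L) = L⁻² (X(L) = 1/(L*L) = 1/(L²) = L⁻²)
B = -253638 (B = (308 + 546)*(-252 - 45) = 854*(-297) = -253638)
F(R) = 1014553/4 (F(R) = (-2)⁻² - 1*(-253638) = ¼ + 253638 = 1014553/4)
(667483 + 3510249)*(-2515320 + F(-1598)) = (667483 + 3510249)*(-2515320 + 1014553/4) = 4177732*(-9046727/4) = -9448700220791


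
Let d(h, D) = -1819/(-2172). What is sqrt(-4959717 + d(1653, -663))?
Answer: I*sqrt(5849469403215)/1086 ≈ 2227.0*I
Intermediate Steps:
d(h, D) = 1819/2172 (d(h, D) = -1819*(-1/2172) = 1819/2172)
sqrt(-4959717 + d(1653, -663)) = sqrt(-4959717 + 1819/2172) = sqrt(-10772503505/2172) = I*sqrt(5849469403215)/1086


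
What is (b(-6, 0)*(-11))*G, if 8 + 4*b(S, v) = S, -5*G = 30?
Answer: -231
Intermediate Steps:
G = -6 (G = -1/5*30 = -6)
b(S, v) = -2 + S/4
(b(-6, 0)*(-11))*G = ((-2 + (1/4)*(-6))*(-11))*(-6) = ((-2 - 3/2)*(-11))*(-6) = -7/2*(-11)*(-6) = (77/2)*(-6) = -231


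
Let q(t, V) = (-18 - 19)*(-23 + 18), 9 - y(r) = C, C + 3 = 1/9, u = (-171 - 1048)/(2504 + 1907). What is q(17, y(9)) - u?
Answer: 817254/4411 ≈ 185.28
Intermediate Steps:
u = -1219/4411 ≈ -0.27635
C = -26/9 (C = -3 + 1/9 = -26/9 ≈ -2.8889)
y(r) = 107/9 (y(r) = 9 - 1*(-26/9) = 9 + 26/9 = 107/9)
q(t, V) = 185 (q(t, V) = -37*(-5) = 185)
q(17, y(9)) - u = 185 - 1*(-1219/4411) = 185 + 1219/4411 = 817254/4411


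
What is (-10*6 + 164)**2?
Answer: 10816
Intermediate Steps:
(-10*6 + 164)**2 = (-60 + 164)**2 = 104**2 = 10816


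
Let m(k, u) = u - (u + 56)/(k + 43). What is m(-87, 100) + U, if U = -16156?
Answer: -176577/11 ≈ -16052.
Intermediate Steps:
m(k, u) = u - (56 + u)/(43 + k)
m(-87, 100) + U = (-56 + 42*100 - 87*100)/(43 - 87) - 16156 = (-56 + 4200 - 8700)/(-44) - 16156 = -1/44*(-4556) - 16156 = 1139/11 - 16156 = -176577/11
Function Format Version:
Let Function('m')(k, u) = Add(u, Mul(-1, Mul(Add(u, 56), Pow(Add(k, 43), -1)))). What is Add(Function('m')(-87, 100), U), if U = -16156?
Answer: Rational(-176577, 11) ≈ -16052.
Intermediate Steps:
Function('m')(k, u) = Add(u, Mul(-1, Pow(Add(43, k), -1), Add(56, u))) (Function('m')(k, u) = Add(u, Mul(-1, Mul(Add(56, u), Pow(Add(43, k), -1)))) = Add(u, Mul(-1, Mul(Pow(Add(43, k), -1), Add(56, u)))) = Add(u, Mul(-1, Pow(Add(43, k), -1), Add(56, u))))
Add(Function('m')(-87, 100), U) = Add(Mul(Pow(Add(43, -87), -1), Add(-56, Mul(42, 100), Mul(-87, 100))), -16156) = Add(Mul(Pow(-44, -1), Add(-56, 4200, -8700)), -16156) = Add(Mul(Rational(-1, 44), -4556), -16156) = Add(Rational(1139, 11), -16156) = Rational(-176577, 11)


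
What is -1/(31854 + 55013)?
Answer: -1/86867 ≈ -1.1512e-5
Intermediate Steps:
-1/(31854 + 55013) = -1/86867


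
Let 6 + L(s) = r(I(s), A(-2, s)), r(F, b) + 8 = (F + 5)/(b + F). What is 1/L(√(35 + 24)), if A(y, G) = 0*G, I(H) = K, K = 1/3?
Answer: ½ ≈ 0.50000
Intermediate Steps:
K = ⅓ (K = 1*(⅓) = ⅓ ≈ 0.33333)
I(H) = ⅓
A(y, G) = 0
r(F, b) = -8 + (5 + F)/(F + b) (r(F, b) = -8 + (F + 5)/(b + F) = -8 + (5 + F)/(F + b))
L(s) = 2 (L(s) = -6 + (5 - 8*0 - 7*⅓)/(⅓ + 0) = -6 + (5 + 0 - 7/3)/(⅓) = -6 + 3*(8/3) = -6 + 8 = 2)
1/L(√(35 + 24)) = 1/2 = ½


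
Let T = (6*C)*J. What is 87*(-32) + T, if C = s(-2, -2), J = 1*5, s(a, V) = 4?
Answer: -2664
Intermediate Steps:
J = 5
C = 4
T = 120 (T = (6*4)*5 = 24*5 = 120)
87*(-32) + T = 87*(-32) + 120 = -2784 + 120 = -2664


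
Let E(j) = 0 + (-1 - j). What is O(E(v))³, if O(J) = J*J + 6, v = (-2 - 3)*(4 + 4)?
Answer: 3560550183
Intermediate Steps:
v = -40 (v = -5*8 = -40)
E(j) = -1 - j
O(J) = 6 + J² (O(J) = J² + 6 = 6 + J²)
O(E(v))³ = (6 + (-1 - 1*(-40))²)³ = (6 + (-1 + 40)²)³ = (6 + 39²)³ = (6 + 1521)³ = 1527³ = 3560550183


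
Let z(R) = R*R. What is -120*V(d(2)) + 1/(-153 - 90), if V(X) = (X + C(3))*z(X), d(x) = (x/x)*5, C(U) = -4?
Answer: -729001/243 ≈ -3000.0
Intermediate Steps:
d(x) = 5 (d(x) = 1*5 = 5)
z(R) = R²
V(X) = X²*(-4 + X) (V(X) = (X - 4)*X² = (-4 + X)*X² = X²*(-4 + X))
-120*V(d(2)) + 1/(-153 - 90) = -120*5²*(-4 + 5) + 1/(-153 - 90) = -3000 + 1/(-243) = -120*25 - 1/243 = -3000 - 1/243 = -729001/243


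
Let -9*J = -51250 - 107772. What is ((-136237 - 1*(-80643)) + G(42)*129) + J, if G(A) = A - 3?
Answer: -296045/9 ≈ -32894.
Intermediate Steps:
J = 159022/9 (J = -(-51250 - 107772)/9 = -⅑*(-159022) = 159022/9 ≈ 17669.)
G(A) = -3 + A
((-136237 - 1*(-80643)) + G(42)*129) + J = ((-136237 - 1*(-80643)) + (-3 + 42)*129) + 159022/9 = ((-136237 + 80643) + 39*129) + 159022/9 = (-55594 + 5031) + 159022/9 = -50563 + 159022/9 = -296045/9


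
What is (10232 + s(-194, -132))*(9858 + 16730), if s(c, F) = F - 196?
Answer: 263327552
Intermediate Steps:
s(c, F) = -196 + F
(10232 + s(-194, -132))*(9858 + 16730) = (10232 + (-196 - 132))*(9858 + 16730) = (10232 - 328)*26588 = 9904*26588 = 263327552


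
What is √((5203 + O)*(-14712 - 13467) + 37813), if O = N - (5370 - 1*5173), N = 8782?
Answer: I*√388494239 ≈ 19710.0*I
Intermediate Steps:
O = 8585 (O = 8782 - (5370 - 1*5173) = 8782 - (5370 - 5173) = 8782 - 1*197 = 8782 - 197 = 8585)
√((5203 + O)*(-14712 - 13467) + 37813) = √((5203 + 8585)*(-14712 - 13467) + 37813) = √(13788*(-28179) + 37813) = √(-388532052 + 37813) = √(-388494239) = I*√388494239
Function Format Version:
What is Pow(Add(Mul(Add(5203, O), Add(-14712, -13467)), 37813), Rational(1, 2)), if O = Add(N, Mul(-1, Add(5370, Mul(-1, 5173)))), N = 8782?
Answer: Mul(I, Pow(388494239, Rational(1, 2))) ≈ Mul(19710., I)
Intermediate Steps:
O = 8585 (O = Add(8782, Mul(-1, Add(5370, Mul(-1, 5173)))) = Add(8782, Mul(-1, Add(5370, -5173))) = Add(8782, Mul(-1, 197)) = Add(8782, -197) = 8585)
Pow(Add(Mul(Add(5203, O), Add(-14712, -13467)), 37813), Rational(1, 2)) = Pow(Add(Mul(Add(5203, 8585), Add(-14712, -13467)), 37813), Rational(1, 2)) = Pow(Add(Mul(13788, -28179), 37813), Rational(1, 2)) = Pow(Add(-388532052, 37813), Rational(1, 2)) = Pow(-388494239, Rational(1, 2)) = Mul(I, Pow(388494239, Rational(1, 2)))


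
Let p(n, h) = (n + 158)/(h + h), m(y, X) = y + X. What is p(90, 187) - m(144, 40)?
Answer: -34284/187 ≈ -183.34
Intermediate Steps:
m(y, X) = X + y
p(n, h) = (158 + n)/(2*h) (p(n, h) = (158 + n)/((2*h)) = (158 + n)*(1/(2*h)) = (158 + n)/(2*h))
p(90, 187) - m(144, 40) = (1/2)*(158 + 90)/187 - (40 + 144) = (1/2)*(1/187)*248 - 1*184 = 124/187 - 184 = -34284/187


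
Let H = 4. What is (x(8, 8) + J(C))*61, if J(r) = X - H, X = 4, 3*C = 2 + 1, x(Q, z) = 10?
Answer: 610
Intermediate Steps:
C = 1 (C = (2 + 1)/3 = (⅓)*3 = 1)
J(r) = 0 (J(r) = 4 - 1*4 = 4 - 4 = 0)
(x(8, 8) + J(C))*61 = (10 + 0)*61 = 10*61 = 610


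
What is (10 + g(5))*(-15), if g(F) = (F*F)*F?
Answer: -2025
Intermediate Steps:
g(F) = F**3 (g(F) = F**2*F = F**3)
(10 + g(5))*(-15) = (10 + 5**3)*(-15) = (10 + 125)*(-15) = 135*(-15) = -2025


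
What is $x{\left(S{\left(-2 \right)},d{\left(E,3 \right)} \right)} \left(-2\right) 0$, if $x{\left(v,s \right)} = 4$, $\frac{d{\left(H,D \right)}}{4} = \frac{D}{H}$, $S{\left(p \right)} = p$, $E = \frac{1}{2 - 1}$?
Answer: $0$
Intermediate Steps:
$E = 1$ ($E = 1^{-1} = 1$)
$d{\left(H,D \right)} = \frac{4 D}{H}$ ($d{\left(H,D \right)} = 4 \frac{D}{H} = \frac{4 D}{H}$)
$x{\left(S{\left(-2 \right)},d{\left(E,3 \right)} \right)} \left(-2\right) 0 = 4 \left(-2\right) 0 = \left(-8\right) 0 = 0$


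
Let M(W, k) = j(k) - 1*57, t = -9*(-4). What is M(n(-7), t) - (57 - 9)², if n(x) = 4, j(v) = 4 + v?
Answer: -2321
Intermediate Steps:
t = 36
M(W, k) = -53 + k (M(W, k) = (4 + k) - 1*57 = (4 + k) - 57 = -53 + k)
M(n(-7), t) - (57 - 9)² = (-53 + 36) - (57 - 9)² = -17 - 1*48² = -17 - 1*2304 = -17 - 2304 = -2321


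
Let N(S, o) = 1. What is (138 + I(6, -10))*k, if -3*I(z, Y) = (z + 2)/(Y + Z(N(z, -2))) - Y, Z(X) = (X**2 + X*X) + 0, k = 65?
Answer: 8775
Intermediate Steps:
Z(X) = 2*X**2 (Z(X) = (X**2 + X**2) + 0 = 2*X**2 + 0 = 2*X**2)
I(z, Y) = Y/3 - (2 + z)/(3*(2 + Y)) (I(z, Y) = -((z + 2)/(Y + 2*1**2) - Y)/3 = -((2 + z)/(Y + 2*1) - Y)/3 = -((2 + z)/(Y + 2) - Y)/3 = -((2 + z)/(2 + Y) - Y)/3 = -(-Y + (2 + z)/(2 + Y))/3 = Y/3 - (2 + z)/(3*(2 + Y)))
(138 + I(6, -10))*k = (138 + (-2 + (-10)**2 - 1*6 + 2*(-10))/(3*(2 - 10)))*65 = (138 + (1/3)*(-2 + 100 - 6 - 20)/(-8))*65 = (138 + (1/3)*(-1/8)*72)*65 = (138 - 3)*65 = 135*65 = 8775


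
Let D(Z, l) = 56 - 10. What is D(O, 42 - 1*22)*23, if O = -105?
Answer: 1058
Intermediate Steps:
D(Z, l) = 46
D(O, 42 - 1*22)*23 = 46*23 = 1058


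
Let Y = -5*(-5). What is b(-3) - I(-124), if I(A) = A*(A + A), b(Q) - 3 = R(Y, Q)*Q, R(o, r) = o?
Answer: -30824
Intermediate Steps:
Y = 25
b(Q) = 3 + 25*Q
I(A) = 2*A² (I(A) = A*(2*A) = 2*A²)
b(-3) - I(-124) = (3 + 25*(-3)) - 2*(-124)² = (3 - 75) - 2*15376 = -72 - 1*30752 = -72 - 30752 = -30824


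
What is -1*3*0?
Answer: 0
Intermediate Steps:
-1*3*0 = -3*0 = 0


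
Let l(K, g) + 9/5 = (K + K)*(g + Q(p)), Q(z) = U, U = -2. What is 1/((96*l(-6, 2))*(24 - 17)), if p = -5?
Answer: -5/6048 ≈ -0.00082672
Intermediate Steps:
Q(z) = -2
l(K, g) = -9/5 + 2*K*(-2 + g) (l(K, g) = -9/5 + (K + K)*(g - 2) = -9/5 + (2*K)*(-2 + g) = -9/5 + 2*K*(-2 + g))
1/((96*l(-6, 2))*(24 - 17)) = 1/((96*(-9/5 - 4*(-6) + 2*(-6)*2))*(24 - 17)) = 1/((96*(-9/5 + 24 - 24))*7) = 1/((96*(-9/5))*7) = 1/(-864/5*7) = 1/(-6048/5) = -5/6048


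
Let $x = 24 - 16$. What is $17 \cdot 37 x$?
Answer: $5032$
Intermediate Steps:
$x = 8$
$17 \cdot 37 x = 17 \cdot 37 \cdot 8 = 629 \cdot 8 = 5032$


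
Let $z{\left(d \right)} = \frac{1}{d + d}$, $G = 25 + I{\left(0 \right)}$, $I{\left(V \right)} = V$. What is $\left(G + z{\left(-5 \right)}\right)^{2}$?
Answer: $\frac{62001}{100} \approx 620.01$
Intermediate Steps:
$G = 25$ ($G = 25 + 0 = 25$)
$z{\left(d \right)} = \frac{1}{2 d}$
$\left(G + z{\left(-5 \right)}\right)^{2} = \left(25 + \frac{1}{2 \left(-5\right)}\right)^{2} = \left(25 + \frac{1}{2} \left(- \frac{1}{5}\right)\right)^{2} = \left(25 - \frac{1}{10}\right)^{2} = \left(\frac{249}{10}\right)^{2} = \frac{62001}{100}$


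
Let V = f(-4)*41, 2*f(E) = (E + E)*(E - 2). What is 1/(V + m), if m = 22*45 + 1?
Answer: 1/1975 ≈ 0.00050633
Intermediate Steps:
f(E) = E*(-2 + E) (f(E) = ((E + E)*(E - 2))/2 = ((2*E)*(-2 + E))/2 = (2*E*(-2 + E))/2 = E*(-2 + E))
m = 991 (m = 990 + 1 = 991)
V = 984 (V = -4*(-2 - 4)*41 = -4*(-6)*41 = 24*41 = 984)
1/(V + m) = 1/(984 + 991) = 1/1975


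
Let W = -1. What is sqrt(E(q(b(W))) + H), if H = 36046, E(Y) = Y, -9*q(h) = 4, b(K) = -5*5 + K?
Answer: sqrt(324410)/3 ≈ 189.86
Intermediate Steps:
b(K) = -25 + K
q(h) = -4/9 (q(h) = -1/9*4 = -4/9)
sqrt(E(q(b(W))) + H) = sqrt(-4/9 + 36046) = sqrt(324410/9) = sqrt(324410)/3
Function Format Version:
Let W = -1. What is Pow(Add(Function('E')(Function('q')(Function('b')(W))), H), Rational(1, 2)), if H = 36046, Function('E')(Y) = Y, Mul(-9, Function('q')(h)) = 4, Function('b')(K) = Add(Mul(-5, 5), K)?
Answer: Mul(Rational(1, 3), Pow(324410, Rational(1, 2))) ≈ 189.86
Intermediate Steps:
Function('b')(K) = Add(-25, K)
Function('q')(h) = Rational(-4, 9) (Function('q')(h) = Mul(Rational(-1, 9), 4) = Rational(-4, 9))
Pow(Add(Function('E')(Function('q')(Function('b')(W))), H), Rational(1, 2)) = Pow(Add(Rational(-4, 9), 36046), Rational(1, 2)) = Pow(Rational(324410, 9), Rational(1, 2)) = Mul(Rational(1, 3), Pow(324410, Rational(1, 2)))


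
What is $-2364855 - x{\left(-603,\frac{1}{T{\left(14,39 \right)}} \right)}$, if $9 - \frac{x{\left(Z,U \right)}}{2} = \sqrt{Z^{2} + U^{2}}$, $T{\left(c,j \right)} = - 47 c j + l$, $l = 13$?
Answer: $-2364873 + \frac{2 \sqrt{239207889524410}}{25649} \approx -2.3637 \cdot 10^{6}$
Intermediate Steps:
$T{\left(c,j \right)} = 13 - 47 c j$ ($T{\left(c,j \right)} = - 47 c j + 13 = 13 - 47 c j$)
$x{\left(Z,U \right)} = 18 - 2 \sqrt{U^{2} + Z^{2}}$ ($x{\left(Z,U \right)} = 18 - 2 \sqrt{Z^{2} + U^{2}} = 18 - 2 \sqrt{U^{2} + Z^{2}}$)
$-2364855 - x{\left(-603,\frac{1}{T{\left(14,39 \right)}} \right)} = -2364855 - \left(18 - 2 \sqrt{\left(\frac{1}{13 - 658 \cdot 39}\right)^{2} + \left(-603\right)^{2}}\right) = -2364855 - \left(18 - 2 \sqrt{\left(\frac{1}{13 - 25662}\right)^{2} + 363609}\right) = -2364855 - \left(18 - 2 \sqrt{\left(\frac{1}{-25649}\right)^{2} + 363609}\right) = -2364855 - \left(18 - 2 \sqrt{\left(- \frac{1}{25649}\right)^{2} + 363609}\right) = -2364855 - \left(18 - 2 \sqrt{\frac{1}{657871201} + 363609}\right) = -2364855 - \left(18 - 2 \sqrt{\frac{239207889524410}{657871201}}\right) = -2364855 - \left(18 - 2 \frac{\sqrt{239207889524410}}{25649}\right) = -2364855 - \left(18 - \frac{2 \sqrt{239207889524410}}{25649}\right) = -2364873 + \frac{2 \sqrt{239207889524410}}{25649}$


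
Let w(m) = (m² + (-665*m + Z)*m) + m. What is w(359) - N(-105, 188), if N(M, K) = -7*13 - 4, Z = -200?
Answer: -85648330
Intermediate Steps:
N(M, K) = -95 (N(M, K) = -91 - 4 = -95)
w(m) = m + m² + m*(-200 - 665*m) (w(m) = (m² + (-665*m - 200)*m) + m = (m² + (-200 - 665*m)*m) + m = (m² + m*(-200 - 665*m)) + m = m + m² + m*(-200 - 665*m))
w(359) - N(-105, 188) = -1*359*(199 + 664*359) - 1*(-95) = -1*359*(199 + 238376) + 95 = -1*359*238575 + 95 = -85648425 + 95 = -85648330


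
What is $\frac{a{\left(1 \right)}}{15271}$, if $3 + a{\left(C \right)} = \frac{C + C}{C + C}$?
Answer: $- \frac{2}{15271} \approx -0.00013097$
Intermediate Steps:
$a{\left(C \right)} = -2$ ($a{\left(C \right)} = -3 + \frac{C + C}{C + C} = -3 + \frac{2 C}{2 C} = -3 + 2 C \frac{1}{2 C} = -3 + 1 = -2$)
$\frac{a{\left(1 \right)}}{15271} = - \frac{2}{15271}$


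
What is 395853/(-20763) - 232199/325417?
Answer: -44546147846/2252211057 ≈ -19.779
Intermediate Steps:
395853/(-20763) - 232199/325417 = 395853*(-1/20763) - 232199*1/325417 = -131951/6921 - 232199/325417 = -44546147846/2252211057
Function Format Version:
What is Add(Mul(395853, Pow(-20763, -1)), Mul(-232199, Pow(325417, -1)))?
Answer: Rational(-44546147846, 2252211057) ≈ -19.779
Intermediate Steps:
Add(Mul(395853, Pow(-20763, -1)), Mul(-232199, Pow(325417, -1))) = Add(Mul(395853, Rational(-1, 20763)), Mul(-232199, Rational(1, 325417))) = Add(Rational(-131951, 6921), Rational(-232199, 325417)) = Rational(-44546147846, 2252211057)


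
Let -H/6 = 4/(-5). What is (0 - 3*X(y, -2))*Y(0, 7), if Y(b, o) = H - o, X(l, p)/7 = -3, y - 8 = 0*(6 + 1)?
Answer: -693/5 ≈ -138.60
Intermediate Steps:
y = 8 (y = 8 + 0*(6 + 1) = 8 + 0*7 = 8 + 0 = 8)
X(l, p) = -21 (X(l, p) = 7*(-3) = -21)
H = 24/5 (H = -24/(-5) = -24*(-1)/5 = -6*(-4/5) = 24/5 ≈ 4.8000)
Y(b, o) = 24/5 - o
(0 - 3*X(y, -2))*Y(0, 7) = (0 - 3*(-21))*(24/5 - 1*7) = (0 + 63)*(24/5 - 7) = 63*(-11/5) = -693/5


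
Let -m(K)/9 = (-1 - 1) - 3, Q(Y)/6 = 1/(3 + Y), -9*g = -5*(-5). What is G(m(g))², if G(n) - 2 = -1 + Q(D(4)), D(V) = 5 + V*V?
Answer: 25/16 ≈ 1.5625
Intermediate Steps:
g = -25/9 (g = -(-5)*(-5)/9 = -⅑*25 = -25/9 ≈ -2.7778)
D(V) = 5 + V²
Q(Y) = 6/(3 + Y)
m(K) = 45 (m(K) = -9*((-1 - 1) - 3) = -9*(-2 - 3) = -9*(-5) = 45)
G(n) = 5/4 (G(n) = 2 + (-1 + 6/(3 + (5 + 4²))) = 2 + (-1 + 6/(3 + (5 + 16))) = 2 + (-1 + 6/(3 + 21)) = 2 + (-1 + 6/24) = 2 + (-1 + 6*(1/24)) = 2 + (-1 + ¼) = 2 - ¾ = 5/4)
G(m(g))² = (5/4)² = 25/16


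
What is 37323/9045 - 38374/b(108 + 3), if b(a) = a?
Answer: -12701851/37185 ≈ -341.59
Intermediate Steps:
37323/9045 - 38374/b(108 + 3) = 37323/9045 - 38374/(108 + 3) = 37323*(1/9045) - 38374/111 = 4147/1005 - 38374*1/111 = 4147/1005 - 38374/111 = -12701851/37185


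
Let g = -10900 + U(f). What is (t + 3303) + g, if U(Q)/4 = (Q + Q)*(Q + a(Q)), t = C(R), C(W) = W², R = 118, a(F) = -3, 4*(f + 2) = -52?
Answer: 8487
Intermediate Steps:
f = -15 (f = -2 + (¼)*(-52) = -2 - 13 = -15)
t = 13924 (t = 118² = 13924)
U(Q) = 8*Q*(-3 + Q) (U(Q) = 4*((Q + Q)*(Q - 3)) = 4*((2*Q)*(-3 + Q)) = 4*(2*Q*(-3 + Q)) = 8*Q*(-3 + Q))
g = -8740 (g = -10900 + 8*(-15)*(-3 - 15) = -10900 + 8*(-15)*(-18) = -10900 + 2160 = -8740)
(t + 3303) + g = (13924 + 3303) - 8740 = 17227 - 8740 = 8487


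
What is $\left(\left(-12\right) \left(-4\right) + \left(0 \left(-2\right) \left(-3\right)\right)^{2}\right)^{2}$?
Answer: $2304$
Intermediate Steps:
$\left(\left(-12\right) \left(-4\right) + \left(0 \left(-2\right) \left(-3\right)\right)^{2}\right)^{2} = \left(48 + \left(0 \left(-3\right)\right)^{2}\right)^{2} = \left(48 + 0^{2}\right)^{2} = \left(48 + 0\right)^{2} = 48^{2} = 2304$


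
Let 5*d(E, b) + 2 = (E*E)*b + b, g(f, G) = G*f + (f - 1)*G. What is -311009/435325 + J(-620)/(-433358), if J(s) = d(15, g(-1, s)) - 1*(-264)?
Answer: -85745816646/94325785675 ≈ -0.90904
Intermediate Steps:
g(f, G) = G*f + G*(-1 + f) (g(f, G) = G*f + (-1 + f)*G = G*f + G*(-1 + f))
d(E, b) = -2/5 + b/5 + b*E**2/5 (d(E, b) = -2/5 + ((E*E)*b + b)/5 = -2/5 + (E**2*b + b)/5 = -2/5 + (b*E**2 + b)/5 = -2/5 + (b + b*E**2)/5 = -2/5 + (b/5 + b*E**2/5) = -2/5 + b/5 + b*E**2/5)
J(s) = 1318/5 - 678*s/5 (J(s) = (-2/5 + (s*(-1 + 2*(-1)))/5 + (1/5)*(s*(-1 + 2*(-1)))*15**2) - 1*(-264) = (-2/5 + (s*(-1 - 2))/5 + (1/5)*(s*(-1 - 2))*225) + 264 = (-2/5 + (s*(-3))/5 + (1/5)*(s*(-3))*225) + 264 = (-2/5 + (-3*s)/5 + (1/5)*(-3*s)*225) + 264 = (-2/5 - 3*s/5 - 135*s) + 264 = (-2/5 - 678*s/5) + 264 = 1318/5 - 678*s/5)
-311009/435325 + J(-620)/(-433358) = -311009/435325 + (1318/5 - 678/5*(-620))/(-433358) = -311009*1/435325 + (1318/5 + 84072)*(-1/433358) = -311009/435325 + (421678/5)*(-1/433358) = -311009/435325 - 210839/1083395 = -85745816646/94325785675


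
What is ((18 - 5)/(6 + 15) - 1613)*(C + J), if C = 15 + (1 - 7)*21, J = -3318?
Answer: 38701980/7 ≈ 5.5289e+6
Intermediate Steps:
C = -111 (C = 15 - 6*21 = 15 - 126 = -111)
((18 - 5)/(6 + 15) - 1613)*(C + J) = ((18 - 5)/(6 + 15) - 1613)*(-111 - 3318) = (13/21 - 1613)*(-3429) = -33860/21*(-3429) = 38701980/7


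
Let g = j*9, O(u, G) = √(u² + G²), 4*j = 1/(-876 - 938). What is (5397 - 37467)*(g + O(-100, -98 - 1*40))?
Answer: 144315/3628 - 64140*√7261 ≈ -5.4654e+6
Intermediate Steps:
j = -1/7256 (j = 1/(4*(-876 - 938)) = (¼)/(-1814) = (¼)*(-1/1814) = -1/7256 ≈ -0.00013782)
O(u, G) = √(G² + u²)
g = -9/7256 (g = -1/7256*9 = -9/7256 ≈ -0.0012404)
(5397 - 37467)*(g + O(-100, -98 - 1*40)) = (5397 - 37467)*(-9/7256 + √((-98 - 1*40)² + (-100)²)) = -32070*(-9/7256 + √((-98 - 40)² + 10000)) = -32070*(-9/7256 + √((-138)² + 10000)) = -32070*(-9/7256 + √(19044 + 10000)) = -32070*(-9/7256 + √29044) = -32070*(-9/7256 + 2*√7261) = 144315/3628 - 64140*√7261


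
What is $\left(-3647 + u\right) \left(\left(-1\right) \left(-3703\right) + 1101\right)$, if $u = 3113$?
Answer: $-2565336$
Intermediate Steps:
$\left(-3647 + u\right) \left(\left(-1\right) \left(-3703\right) + 1101\right) = \left(-3647 + 3113\right) \left(\left(-1\right) \left(-3703\right) + 1101\right) = - 534 \left(3703 + 1101\right) = \left(-534\right) 4804 = -2565336$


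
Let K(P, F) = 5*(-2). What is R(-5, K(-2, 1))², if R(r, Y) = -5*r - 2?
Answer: 529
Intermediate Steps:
K(P, F) = -10
R(r, Y) = -2 - 5*r
R(-5, K(-2, 1))² = (-2 - 5*(-5))² = (-2 + 25)² = 23² = 529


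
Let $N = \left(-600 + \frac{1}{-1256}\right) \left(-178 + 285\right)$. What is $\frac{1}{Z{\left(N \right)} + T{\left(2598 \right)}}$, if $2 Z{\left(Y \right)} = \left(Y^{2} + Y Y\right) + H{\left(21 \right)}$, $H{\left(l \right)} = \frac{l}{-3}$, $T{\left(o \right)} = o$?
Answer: $\frac{1577536}{6502056827901401} \approx 2.4262 \cdot 10^{-10}$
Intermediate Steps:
$N = - \frac{80635307}{1256}$ ($N = \left(-600 - \frac{1}{1256}\right) 107 = \left(- \frac{753601}{1256}\right) 107 = - \frac{80635307}{1256} \approx -64200.0$)
$H{\left(l \right)} = - \frac{l}{3}$ ($H{\left(l \right)} = l \left(- \frac{1}{3}\right) = - \frac{l}{3}$)
$Z{\left(Y \right)} = - \frac{7}{2} + Y^{2}$ ($Z{\left(Y \right)} = \frac{\left(Y^{2} + Y Y\right) - 7}{2} = \frac{\left(Y^{2} + Y^{2}\right) - 7}{2} = \frac{2 Y^{2} - 7}{2} = \frac{-7 + 2 Y^{2}}{2} = - \frac{7}{2} + Y^{2}$)
$\frac{1}{Z{\left(N \right)} + T{\left(2598 \right)}} = \frac{1}{\left(- \frac{7}{2} + \left(- \frac{80635307}{1256}\right)^{2}\right) + 2598} = \frac{1}{\left(- \frac{7}{2} + \frac{6502052734984249}{1577536}\right) + 2598} = \frac{1}{\frac{6502052729462873}{1577536} + 2598} = \frac{1}{\frac{6502056827901401}{1577536}} = \frac{1577536}{6502056827901401}$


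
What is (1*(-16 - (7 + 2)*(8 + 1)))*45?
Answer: -4365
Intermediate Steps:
(1*(-16 - (7 + 2)*(8 + 1)))*45 = (1*(-16 - 9*9))*45 = (1*(-16 - 1*81))*45 = (1*(-16 - 81))*45 = (1*(-97))*45 = -97*45 = -4365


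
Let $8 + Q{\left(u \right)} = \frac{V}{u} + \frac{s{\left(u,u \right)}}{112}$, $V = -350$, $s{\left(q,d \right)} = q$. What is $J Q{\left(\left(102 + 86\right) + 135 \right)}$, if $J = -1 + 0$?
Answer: $\frac{224279}{36176} \approx 6.1997$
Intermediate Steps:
$J = -1$
$Q{\left(u \right)} = -8 - \frac{350}{u} + \frac{u}{112}$ ($Q{\left(u \right)} = -8 + \left(- \frac{350}{u} + \frac{u}{112}\right) = -8 - \frac{350}{u} + \frac{u}{112}$)
$J Q{\left(\left(102 + 86\right) + 135 \right)} = - (-8 - \frac{350}{\left(102 + 86\right) + 135} + \frac{\left(102 + 86\right) + 135}{112}) = - (-8 - \frac{350}{188 + 135} + \frac{188 + 135}{112}) = - (-8 - \frac{350}{323} + \frac{1}{112} \cdot 323) = - (-8 - \frac{350}{323} + \frac{323}{112}) = \left(-1\right) \left(- \frac{224279}{36176}\right) = \frac{224279}{36176}$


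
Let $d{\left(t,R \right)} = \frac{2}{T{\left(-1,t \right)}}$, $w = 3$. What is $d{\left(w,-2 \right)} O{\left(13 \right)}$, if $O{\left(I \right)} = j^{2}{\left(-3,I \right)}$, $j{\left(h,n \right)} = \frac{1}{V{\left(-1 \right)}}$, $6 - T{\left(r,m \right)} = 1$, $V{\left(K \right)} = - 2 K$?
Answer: $\frac{1}{10} \approx 0.1$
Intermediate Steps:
$T{\left(r,m \right)} = 5$ ($T{\left(r,m \right)} = 6 - 1 = 5$)
$j{\left(h,n \right)} = \frac{1}{2}$ ($j{\left(h,n \right)} = \frac{1}{\left(-2\right) \left(-1\right)} = \frac{1}{2}$)
$d{\left(t,R \right)} = \frac{2}{5}$
$O{\left(I \right)} = \frac{1}{4}$ ($O{\left(I \right)} = \left(\frac{1}{2}\right)^{2} = \frac{1}{4}$)
$d{\left(w,-2 \right)} O{\left(13 \right)} = \frac{2}{5} \cdot \frac{1}{4} = \frac{1}{10}$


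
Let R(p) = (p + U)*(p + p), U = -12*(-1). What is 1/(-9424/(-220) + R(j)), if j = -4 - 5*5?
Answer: 55/56586 ≈ 0.00097197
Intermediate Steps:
U = 12
j = -29 (j = -4 - 25 = -29)
R(p) = 2*p*(12 + p) (R(p) = (p + 12)*(p + p) = (12 + p)*(2*p) = 2*p*(12 + p))
1/(-9424/(-220) + R(j)) = 1/(-9424/(-220) + 2*(-29)*(12 - 29)) = 1/(-9424*(-1/220) + 2*(-29)*(-17)) = 1/(2356/55 + 986) = 1/(56586/55) = 55/56586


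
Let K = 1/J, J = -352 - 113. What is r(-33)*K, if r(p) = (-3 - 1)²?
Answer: -16/465 ≈ -0.034409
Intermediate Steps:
r(p) = 16 (r(p) = (-4)² = 16)
J = -465
K = -1/465 (K = 1/(-465) = -1/465 ≈ -0.0021505)
r(-33)*K = 16*(-1/465) = -16/465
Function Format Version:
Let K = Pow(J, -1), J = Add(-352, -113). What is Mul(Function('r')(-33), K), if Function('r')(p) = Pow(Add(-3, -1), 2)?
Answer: Rational(-16, 465) ≈ -0.034409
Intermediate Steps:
Function('r')(p) = 16 (Function('r')(p) = Pow(-4, 2) = 16)
J = -465
K = Rational(-1, 465) (K = Pow(-465, -1) = Rational(-1, 465) ≈ -0.0021505)
Mul(Function('r')(-33), K) = Mul(16, Rational(-1, 465)) = Rational(-16, 465)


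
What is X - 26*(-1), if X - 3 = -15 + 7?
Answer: 21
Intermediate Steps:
X = -5 (X = 3 + (-15 + 7) = 3 - 8 = -5)
X - 26*(-1) = -5 - 26*(-1) = -5 + 26 = 21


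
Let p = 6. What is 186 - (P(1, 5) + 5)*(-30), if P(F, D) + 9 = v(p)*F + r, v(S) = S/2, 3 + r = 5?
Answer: 216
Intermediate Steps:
r = 2 (r = -3 + 5 = 2)
v(S) = S/2 (v(S) = S*(½) = S/2)
P(F, D) = -7 + 3*F (P(F, D) = -9 + (((½)*6)*F + 2) = -9 + (3*F + 2) = -9 + (2 + 3*F) = -7 + 3*F)
186 - (P(1, 5) + 5)*(-30) = 186 - ((-7 + 3*1) + 5)*(-30) = 186 - ((-7 + 3) + 5)*(-30) = 186 - (-4 + 5)*(-30) = 186 - (-30) = 186 - 1*(-30) = 186 + 30 = 216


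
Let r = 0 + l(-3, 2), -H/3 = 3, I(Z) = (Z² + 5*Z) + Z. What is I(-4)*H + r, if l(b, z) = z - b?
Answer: 77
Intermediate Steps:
I(Z) = Z² + 6*Z
H = -9 (H = -3*3 = -9)
r = 5 (r = 0 + (2 - 1*(-3)) = 0 + (2 + 3) = 0 + 5 = 5)
I(-4)*H + r = -4*(6 - 4)*(-9) + 5 = -4*2*(-9) + 5 = -8*(-9) + 5 = 72 + 5 = 77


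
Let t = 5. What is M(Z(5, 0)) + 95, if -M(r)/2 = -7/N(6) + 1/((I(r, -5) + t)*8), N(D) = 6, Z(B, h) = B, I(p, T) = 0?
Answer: 5837/60 ≈ 97.283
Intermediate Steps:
M(r) = 137/60 (M(r) = -2*(-7/6 + 1/((0 + 5)*8)) = -2*(-7*1/6 + (1/8)/5) = -2*(-7/6 + (1/5)*(1/8)) = -2*(-7/6 + 1/40) = -2*(-137/120) = 137/60)
M(Z(5, 0)) + 95 = 137/60 + 95 = 5837/60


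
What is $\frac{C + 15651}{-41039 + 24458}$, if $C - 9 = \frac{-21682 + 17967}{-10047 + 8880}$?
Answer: $- \frac{18278935}{19350027} \approx -0.94465$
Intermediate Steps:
$C = \frac{14218}{1167}$ ($C = 9 + \frac{-21682 + 17967}{-10047 + 8880} = 9 - \frac{3715}{-1167} = 9 - - \frac{3715}{1167} = 9 + \frac{3715}{1167} = \frac{14218}{1167} \approx 12.183$)
$\frac{C + 15651}{-41039 + 24458} = \frac{\frac{14218}{1167} + 15651}{-41039 + 24458} = \frac{18278935}{1167 \left(-16581\right)} = \frac{18278935}{1167} \left(- \frac{1}{16581}\right) = - \frac{18278935}{19350027}$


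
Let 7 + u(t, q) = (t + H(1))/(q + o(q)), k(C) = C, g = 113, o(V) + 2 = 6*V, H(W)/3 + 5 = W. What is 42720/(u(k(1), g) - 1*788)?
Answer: -16853040/313633 ≈ -53.735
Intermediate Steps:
H(W) = -15 + 3*W
o(V) = -2 + 6*V
u(t, q) = -7 + (-12 + t)/(-2 + 7*q) (u(t, q) = -7 + (t + (-15 + 3*1))/(q + (-2 + 6*q)) = -7 + (t + (-15 + 3))/(-2 + 7*q) = -7 + (t - 12)/(-2 + 7*q) = -7 + (-12 + t)/(-2 + 7*q))
42720/(u(k(1), g) - 1*788) = 42720/((2 + 1 - 49*113)/(-2 + 7*113) - 1*788) = 42720/((2 + 1 - 5537)/(-2 + 791) - 788) = 42720/(-5534/789 - 788) = 42720/(-627266/789) = 42720*(-789/627266) = -16853040/313633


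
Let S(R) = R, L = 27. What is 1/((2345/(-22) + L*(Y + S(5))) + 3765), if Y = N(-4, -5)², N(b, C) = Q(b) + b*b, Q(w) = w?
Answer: 22/168991 ≈ 0.00013018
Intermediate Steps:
N(b, C) = b + b² (N(b, C) = b + b*b = b + b²)
Y = 144 (Y = (-4*(1 - 4))² = (-4*(-3))² = 12² = 144)
1/((2345/(-22) + L*(Y + S(5))) + 3765) = 1/((2345/(-22) + 27*(144 + 5)) + 3765) = 1/((2345*(-1/22) + 27*149) + 3765) = 1/((-2345/22 + 4023) + 3765) = 1/(86161/22 + 3765) = 1/(168991/22) = 22/168991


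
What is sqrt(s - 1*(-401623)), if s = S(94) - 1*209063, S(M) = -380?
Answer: 2*sqrt(48045) ≈ 438.38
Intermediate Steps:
s = -209443 (s = -380 - 1*209063 = -380 - 209063 = -209443)
sqrt(s - 1*(-401623)) = sqrt(-209443 - 1*(-401623)) = sqrt(-209443 + 401623) = sqrt(192180) = 2*sqrt(48045)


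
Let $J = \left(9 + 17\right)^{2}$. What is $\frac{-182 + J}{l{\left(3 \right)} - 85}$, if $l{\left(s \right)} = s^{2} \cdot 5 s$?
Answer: $\frac{247}{25} \approx 9.88$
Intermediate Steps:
$J = 676$ ($J = 26^{2} = 676$)
$l{\left(s \right)} = 5 s^{3}$ ($l{\left(s \right)} = 5 s^{2} s = 5 s^{3}$)
$\frac{-182 + J}{l{\left(3 \right)} - 85} = \frac{-182 + 676}{5 \cdot 3^{3} - 85} = \frac{494}{5 \cdot 27 - 85} = \frac{494}{135 - 85} = \frac{494}{50} = 494 \cdot \frac{1}{50} = \frac{247}{25}$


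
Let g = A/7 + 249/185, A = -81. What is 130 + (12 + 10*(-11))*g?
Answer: 209438/185 ≈ 1132.1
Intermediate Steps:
g = -13242/1295 (g = -81/7 + 249/185 = -13242/1295 ≈ -10.225)
130 + (12 + 10*(-11))*g = 130 + (12 + 10*(-11))*(-13242/1295) = 130 + (12 - 110)*(-13242/1295) = 130 - 98*(-13242/1295) = 130 + 185388/185 = 209438/185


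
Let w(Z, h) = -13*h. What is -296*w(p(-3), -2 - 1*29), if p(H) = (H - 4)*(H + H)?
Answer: -119288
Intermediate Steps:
p(H) = 2*H*(-4 + H) (p(H) = (-4 + H)*(2*H) = 2*H*(-4 + H))
-296*w(p(-3), -2 - 1*29) = -(-3848)*(-2 - 1*29) = -(-3848)*(-2 - 29) = -(-3848)*(-31) = -296*403 = -119288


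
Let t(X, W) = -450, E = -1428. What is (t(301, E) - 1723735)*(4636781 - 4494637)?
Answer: -245082552640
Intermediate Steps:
(t(301, E) - 1723735)*(4636781 - 4494637) = (-450 - 1723735)*(4636781 - 4494637) = -1724185*142144 = -245082552640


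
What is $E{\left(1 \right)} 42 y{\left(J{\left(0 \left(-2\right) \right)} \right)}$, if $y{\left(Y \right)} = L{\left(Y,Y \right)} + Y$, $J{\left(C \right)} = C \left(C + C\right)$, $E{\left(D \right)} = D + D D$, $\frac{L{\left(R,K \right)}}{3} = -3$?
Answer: $-756$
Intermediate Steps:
$L{\left(R,K \right)} = -9$ ($L{\left(R,K \right)} = 3 \left(-3\right) = -9$)
$E{\left(D \right)} = D + D^{2}$
$J{\left(C \right)} = 2 C^{2}$ ($J{\left(C \right)} = C 2 C = 2 C^{2}$)
$y{\left(Y \right)} = -9 + Y$
$E{\left(1 \right)} 42 y{\left(J{\left(0 \left(-2\right) \right)} \right)} = 1 \left(1 + 1\right) 42 \left(-9 + 2 \left(0 \left(-2\right)\right)^{2}\right) = 1 \cdot 2 \cdot 42 \left(-9 + 2 \cdot 0^{2}\right) = 2 \cdot 42 \left(-9 + 2 \cdot 0\right) = 84 \left(-9 + 0\right) = 84 \left(-9\right) = -756$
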